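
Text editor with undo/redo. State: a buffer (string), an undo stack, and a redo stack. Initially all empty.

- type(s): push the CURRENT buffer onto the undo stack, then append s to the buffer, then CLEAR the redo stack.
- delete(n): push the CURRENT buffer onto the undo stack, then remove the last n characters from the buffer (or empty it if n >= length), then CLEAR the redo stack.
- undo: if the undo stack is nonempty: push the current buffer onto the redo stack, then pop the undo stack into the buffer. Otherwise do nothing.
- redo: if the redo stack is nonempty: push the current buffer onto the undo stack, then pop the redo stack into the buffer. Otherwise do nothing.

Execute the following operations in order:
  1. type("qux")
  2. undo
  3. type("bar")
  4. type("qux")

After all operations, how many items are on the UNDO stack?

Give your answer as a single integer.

Answer: 2

Derivation:
After op 1 (type): buf='qux' undo_depth=1 redo_depth=0
After op 2 (undo): buf='(empty)' undo_depth=0 redo_depth=1
After op 3 (type): buf='bar' undo_depth=1 redo_depth=0
After op 4 (type): buf='barqux' undo_depth=2 redo_depth=0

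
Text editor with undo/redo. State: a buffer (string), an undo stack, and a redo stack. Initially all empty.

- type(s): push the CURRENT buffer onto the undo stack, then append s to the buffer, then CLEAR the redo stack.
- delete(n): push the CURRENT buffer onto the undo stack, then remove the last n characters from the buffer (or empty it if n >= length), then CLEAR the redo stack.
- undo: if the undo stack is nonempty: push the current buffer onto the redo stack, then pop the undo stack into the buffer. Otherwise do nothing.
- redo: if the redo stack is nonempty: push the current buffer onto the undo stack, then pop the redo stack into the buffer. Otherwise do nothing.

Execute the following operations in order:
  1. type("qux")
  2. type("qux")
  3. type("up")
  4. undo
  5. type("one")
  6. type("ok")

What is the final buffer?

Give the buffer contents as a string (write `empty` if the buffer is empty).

Answer: quxquxoneok

Derivation:
After op 1 (type): buf='qux' undo_depth=1 redo_depth=0
After op 2 (type): buf='quxqux' undo_depth=2 redo_depth=0
After op 3 (type): buf='quxquxup' undo_depth=3 redo_depth=0
After op 4 (undo): buf='quxqux' undo_depth=2 redo_depth=1
After op 5 (type): buf='quxquxone' undo_depth=3 redo_depth=0
After op 6 (type): buf='quxquxoneok' undo_depth=4 redo_depth=0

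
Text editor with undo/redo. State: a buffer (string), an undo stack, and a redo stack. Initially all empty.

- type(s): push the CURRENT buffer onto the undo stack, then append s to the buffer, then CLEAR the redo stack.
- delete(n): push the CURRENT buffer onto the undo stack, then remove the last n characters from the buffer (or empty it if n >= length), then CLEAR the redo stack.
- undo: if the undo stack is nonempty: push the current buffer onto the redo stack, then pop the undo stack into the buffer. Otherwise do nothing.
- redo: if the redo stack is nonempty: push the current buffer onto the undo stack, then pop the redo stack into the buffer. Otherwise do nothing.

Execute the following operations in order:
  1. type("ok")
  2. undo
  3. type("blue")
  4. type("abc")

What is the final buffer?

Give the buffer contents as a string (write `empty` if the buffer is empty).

Answer: blueabc

Derivation:
After op 1 (type): buf='ok' undo_depth=1 redo_depth=0
After op 2 (undo): buf='(empty)' undo_depth=0 redo_depth=1
After op 3 (type): buf='blue' undo_depth=1 redo_depth=0
After op 4 (type): buf='blueabc' undo_depth=2 redo_depth=0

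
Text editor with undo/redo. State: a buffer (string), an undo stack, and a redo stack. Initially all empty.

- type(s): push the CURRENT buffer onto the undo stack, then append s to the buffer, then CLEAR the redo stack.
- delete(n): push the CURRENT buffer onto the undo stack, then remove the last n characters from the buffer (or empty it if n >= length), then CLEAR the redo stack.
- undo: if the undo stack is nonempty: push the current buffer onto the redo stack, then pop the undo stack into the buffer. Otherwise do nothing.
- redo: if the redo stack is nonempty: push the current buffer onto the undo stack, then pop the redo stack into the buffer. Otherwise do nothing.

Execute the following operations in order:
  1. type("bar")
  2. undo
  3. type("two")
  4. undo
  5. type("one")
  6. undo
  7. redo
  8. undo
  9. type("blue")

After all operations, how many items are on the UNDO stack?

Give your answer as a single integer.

After op 1 (type): buf='bar' undo_depth=1 redo_depth=0
After op 2 (undo): buf='(empty)' undo_depth=0 redo_depth=1
After op 3 (type): buf='two' undo_depth=1 redo_depth=0
After op 4 (undo): buf='(empty)' undo_depth=0 redo_depth=1
After op 5 (type): buf='one' undo_depth=1 redo_depth=0
After op 6 (undo): buf='(empty)' undo_depth=0 redo_depth=1
After op 7 (redo): buf='one' undo_depth=1 redo_depth=0
After op 8 (undo): buf='(empty)' undo_depth=0 redo_depth=1
After op 9 (type): buf='blue' undo_depth=1 redo_depth=0

Answer: 1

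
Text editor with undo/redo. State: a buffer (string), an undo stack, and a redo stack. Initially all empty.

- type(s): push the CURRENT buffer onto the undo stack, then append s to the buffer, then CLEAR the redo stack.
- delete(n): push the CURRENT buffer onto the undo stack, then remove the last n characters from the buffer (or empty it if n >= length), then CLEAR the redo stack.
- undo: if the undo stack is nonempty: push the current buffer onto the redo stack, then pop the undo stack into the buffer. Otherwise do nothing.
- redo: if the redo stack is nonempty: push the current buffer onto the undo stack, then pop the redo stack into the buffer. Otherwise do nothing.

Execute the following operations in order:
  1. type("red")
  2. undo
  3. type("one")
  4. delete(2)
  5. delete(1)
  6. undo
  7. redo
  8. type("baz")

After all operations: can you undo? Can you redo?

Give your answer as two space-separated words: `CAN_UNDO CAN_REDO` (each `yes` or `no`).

After op 1 (type): buf='red' undo_depth=1 redo_depth=0
After op 2 (undo): buf='(empty)' undo_depth=0 redo_depth=1
After op 3 (type): buf='one' undo_depth=1 redo_depth=0
After op 4 (delete): buf='o' undo_depth=2 redo_depth=0
After op 5 (delete): buf='(empty)' undo_depth=3 redo_depth=0
After op 6 (undo): buf='o' undo_depth=2 redo_depth=1
After op 7 (redo): buf='(empty)' undo_depth=3 redo_depth=0
After op 8 (type): buf='baz' undo_depth=4 redo_depth=0

Answer: yes no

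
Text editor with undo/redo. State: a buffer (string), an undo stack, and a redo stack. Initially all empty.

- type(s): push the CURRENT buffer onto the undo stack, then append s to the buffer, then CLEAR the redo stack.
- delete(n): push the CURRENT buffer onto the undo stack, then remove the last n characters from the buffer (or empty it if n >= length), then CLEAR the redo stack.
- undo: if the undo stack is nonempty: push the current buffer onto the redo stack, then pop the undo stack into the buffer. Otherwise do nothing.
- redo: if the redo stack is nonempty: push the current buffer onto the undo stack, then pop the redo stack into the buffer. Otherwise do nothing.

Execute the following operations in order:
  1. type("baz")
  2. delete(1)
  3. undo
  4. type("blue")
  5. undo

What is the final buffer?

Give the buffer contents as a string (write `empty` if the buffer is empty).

After op 1 (type): buf='baz' undo_depth=1 redo_depth=0
After op 2 (delete): buf='ba' undo_depth=2 redo_depth=0
After op 3 (undo): buf='baz' undo_depth=1 redo_depth=1
After op 4 (type): buf='bazblue' undo_depth=2 redo_depth=0
After op 5 (undo): buf='baz' undo_depth=1 redo_depth=1

Answer: baz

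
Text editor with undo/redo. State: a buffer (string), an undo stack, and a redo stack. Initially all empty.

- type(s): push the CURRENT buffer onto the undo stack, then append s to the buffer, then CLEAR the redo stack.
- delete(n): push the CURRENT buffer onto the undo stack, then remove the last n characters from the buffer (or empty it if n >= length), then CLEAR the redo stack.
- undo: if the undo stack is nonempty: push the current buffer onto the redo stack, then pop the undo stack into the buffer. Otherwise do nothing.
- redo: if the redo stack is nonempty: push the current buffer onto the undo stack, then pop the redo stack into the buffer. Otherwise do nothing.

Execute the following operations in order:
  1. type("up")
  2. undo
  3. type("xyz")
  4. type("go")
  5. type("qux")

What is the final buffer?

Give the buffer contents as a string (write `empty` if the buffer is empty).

After op 1 (type): buf='up' undo_depth=1 redo_depth=0
After op 2 (undo): buf='(empty)' undo_depth=0 redo_depth=1
After op 3 (type): buf='xyz' undo_depth=1 redo_depth=0
After op 4 (type): buf='xyzgo' undo_depth=2 redo_depth=0
After op 5 (type): buf='xyzgoqux' undo_depth=3 redo_depth=0

Answer: xyzgoqux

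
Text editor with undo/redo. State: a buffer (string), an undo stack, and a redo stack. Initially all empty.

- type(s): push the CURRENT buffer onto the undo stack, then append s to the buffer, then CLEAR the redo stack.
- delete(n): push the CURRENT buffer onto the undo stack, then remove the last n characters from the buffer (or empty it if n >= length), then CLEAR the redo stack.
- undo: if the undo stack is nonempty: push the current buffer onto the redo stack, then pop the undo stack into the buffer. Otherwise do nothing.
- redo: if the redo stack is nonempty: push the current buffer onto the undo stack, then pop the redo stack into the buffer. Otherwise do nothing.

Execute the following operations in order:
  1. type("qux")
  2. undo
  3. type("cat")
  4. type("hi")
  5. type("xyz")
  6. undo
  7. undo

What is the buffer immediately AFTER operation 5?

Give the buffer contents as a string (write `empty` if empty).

After op 1 (type): buf='qux' undo_depth=1 redo_depth=0
After op 2 (undo): buf='(empty)' undo_depth=0 redo_depth=1
After op 3 (type): buf='cat' undo_depth=1 redo_depth=0
After op 4 (type): buf='cathi' undo_depth=2 redo_depth=0
After op 5 (type): buf='cathixyz' undo_depth=3 redo_depth=0

Answer: cathixyz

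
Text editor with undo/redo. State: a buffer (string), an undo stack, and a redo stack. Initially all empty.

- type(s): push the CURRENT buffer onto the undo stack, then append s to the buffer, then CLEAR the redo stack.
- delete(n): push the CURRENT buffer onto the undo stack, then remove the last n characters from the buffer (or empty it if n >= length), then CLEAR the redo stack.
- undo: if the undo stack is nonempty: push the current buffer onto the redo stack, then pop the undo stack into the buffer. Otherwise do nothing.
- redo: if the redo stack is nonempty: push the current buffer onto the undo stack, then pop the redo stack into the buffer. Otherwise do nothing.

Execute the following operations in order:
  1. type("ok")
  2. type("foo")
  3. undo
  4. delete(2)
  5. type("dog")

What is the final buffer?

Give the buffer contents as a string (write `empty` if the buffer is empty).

Answer: dog

Derivation:
After op 1 (type): buf='ok' undo_depth=1 redo_depth=0
After op 2 (type): buf='okfoo' undo_depth=2 redo_depth=0
After op 3 (undo): buf='ok' undo_depth=1 redo_depth=1
After op 4 (delete): buf='(empty)' undo_depth=2 redo_depth=0
After op 5 (type): buf='dog' undo_depth=3 redo_depth=0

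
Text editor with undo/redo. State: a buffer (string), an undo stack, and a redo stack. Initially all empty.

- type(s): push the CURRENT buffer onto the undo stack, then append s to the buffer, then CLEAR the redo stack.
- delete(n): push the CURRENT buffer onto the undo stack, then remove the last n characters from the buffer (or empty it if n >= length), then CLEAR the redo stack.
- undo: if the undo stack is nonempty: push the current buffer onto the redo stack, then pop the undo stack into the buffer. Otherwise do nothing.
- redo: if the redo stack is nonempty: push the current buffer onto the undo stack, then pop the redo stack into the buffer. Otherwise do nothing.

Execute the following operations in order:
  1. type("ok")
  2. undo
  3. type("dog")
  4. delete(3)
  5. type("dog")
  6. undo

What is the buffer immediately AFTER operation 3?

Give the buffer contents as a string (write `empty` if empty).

After op 1 (type): buf='ok' undo_depth=1 redo_depth=0
After op 2 (undo): buf='(empty)' undo_depth=0 redo_depth=1
After op 3 (type): buf='dog' undo_depth=1 redo_depth=0

Answer: dog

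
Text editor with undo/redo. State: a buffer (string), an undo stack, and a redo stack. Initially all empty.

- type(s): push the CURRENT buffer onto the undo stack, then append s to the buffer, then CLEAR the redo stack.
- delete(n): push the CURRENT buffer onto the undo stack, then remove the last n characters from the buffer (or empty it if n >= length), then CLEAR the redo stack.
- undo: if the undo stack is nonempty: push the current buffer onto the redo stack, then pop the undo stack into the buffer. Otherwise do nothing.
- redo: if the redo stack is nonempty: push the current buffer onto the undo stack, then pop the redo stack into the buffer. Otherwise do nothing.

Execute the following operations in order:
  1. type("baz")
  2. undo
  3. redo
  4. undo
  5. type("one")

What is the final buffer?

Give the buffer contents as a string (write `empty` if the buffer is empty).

Answer: one

Derivation:
After op 1 (type): buf='baz' undo_depth=1 redo_depth=0
After op 2 (undo): buf='(empty)' undo_depth=0 redo_depth=1
After op 3 (redo): buf='baz' undo_depth=1 redo_depth=0
After op 4 (undo): buf='(empty)' undo_depth=0 redo_depth=1
After op 5 (type): buf='one' undo_depth=1 redo_depth=0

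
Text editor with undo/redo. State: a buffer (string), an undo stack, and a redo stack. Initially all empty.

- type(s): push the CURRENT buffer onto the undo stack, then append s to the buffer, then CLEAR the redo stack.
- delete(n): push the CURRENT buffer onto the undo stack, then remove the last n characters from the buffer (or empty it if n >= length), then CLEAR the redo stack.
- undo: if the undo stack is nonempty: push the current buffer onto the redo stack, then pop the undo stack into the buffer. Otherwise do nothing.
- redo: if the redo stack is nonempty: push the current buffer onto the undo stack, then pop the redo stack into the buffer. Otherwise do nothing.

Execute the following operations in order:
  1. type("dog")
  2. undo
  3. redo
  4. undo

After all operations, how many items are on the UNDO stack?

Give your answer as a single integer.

Answer: 0

Derivation:
After op 1 (type): buf='dog' undo_depth=1 redo_depth=0
After op 2 (undo): buf='(empty)' undo_depth=0 redo_depth=1
After op 3 (redo): buf='dog' undo_depth=1 redo_depth=0
After op 4 (undo): buf='(empty)' undo_depth=0 redo_depth=1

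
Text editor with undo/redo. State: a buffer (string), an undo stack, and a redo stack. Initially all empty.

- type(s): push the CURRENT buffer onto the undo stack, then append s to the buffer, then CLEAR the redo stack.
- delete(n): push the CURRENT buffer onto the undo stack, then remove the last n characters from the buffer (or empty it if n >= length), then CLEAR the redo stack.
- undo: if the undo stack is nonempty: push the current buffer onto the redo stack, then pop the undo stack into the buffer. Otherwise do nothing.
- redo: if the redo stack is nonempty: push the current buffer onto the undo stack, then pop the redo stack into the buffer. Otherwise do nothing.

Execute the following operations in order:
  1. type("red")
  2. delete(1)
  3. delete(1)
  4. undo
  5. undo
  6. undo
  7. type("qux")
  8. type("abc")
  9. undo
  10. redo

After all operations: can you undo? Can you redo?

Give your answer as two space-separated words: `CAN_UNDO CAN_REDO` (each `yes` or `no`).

Answer: yes no

Derivation:
After op 1 (type): buf='red' undo_depth=1 redo_depth=0
After op 2 (delete): buf='re' undo_depth=2 redo_depth=0
After op 3 (delete): buf='r' undo_depth=3 redo_depth=0
After op 4 (undo): buf='re' undo_depth=2 redo_depth=1
After op 5 (undo): buf='red' undo_depth=1 redo_depth=2
After op 6 (undo): buf='(empty)' undo_depth=0 redo_depth=3
After op 7 (type): buf='qux' undo_depth=1 redo_depth=0
After op 8 (type): buf='quxabc' undo_depth=2 redo_depth=0
After op 9 (undo): buf='qux' undo_depth=1 redo_depth=1
After op 10 (redo): buf='quxabc' undo_depth=2 redo_depth=0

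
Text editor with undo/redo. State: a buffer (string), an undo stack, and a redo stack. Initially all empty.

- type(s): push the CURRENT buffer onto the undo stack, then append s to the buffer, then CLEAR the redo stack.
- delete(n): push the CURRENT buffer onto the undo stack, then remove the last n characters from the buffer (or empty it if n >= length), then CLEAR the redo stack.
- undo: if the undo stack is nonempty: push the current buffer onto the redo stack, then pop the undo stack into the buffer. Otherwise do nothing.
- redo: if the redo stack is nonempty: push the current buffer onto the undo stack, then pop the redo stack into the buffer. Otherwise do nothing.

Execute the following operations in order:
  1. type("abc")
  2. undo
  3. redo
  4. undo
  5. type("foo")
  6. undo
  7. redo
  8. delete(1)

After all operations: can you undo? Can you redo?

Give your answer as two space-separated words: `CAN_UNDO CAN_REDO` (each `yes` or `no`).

Answer: yes no

Derivation:
After op 1 (type): buf='abc' undo_depth=1 redo_depth=0
After op 2 (undo): buf='(empty)' undo_depth=0 redo_depth=1
After op 3 (redo): buf='abc' undo_depth=1 redo_depth=0
After op 4 (undo): buf='(empty)' undo_depth=0 redo_depth=1
After op 5 (type): buf='foo' undo_depth=1 redo_depth=0
After op 6 (undo): buf='(empty)' undo_depth=0 redo_depth=1
After op 7 (redo): buf='foo' undo_depth=1 redo_depth=0
After op 8 (delete): buf='fo' undo_depth=2 redo_depth=0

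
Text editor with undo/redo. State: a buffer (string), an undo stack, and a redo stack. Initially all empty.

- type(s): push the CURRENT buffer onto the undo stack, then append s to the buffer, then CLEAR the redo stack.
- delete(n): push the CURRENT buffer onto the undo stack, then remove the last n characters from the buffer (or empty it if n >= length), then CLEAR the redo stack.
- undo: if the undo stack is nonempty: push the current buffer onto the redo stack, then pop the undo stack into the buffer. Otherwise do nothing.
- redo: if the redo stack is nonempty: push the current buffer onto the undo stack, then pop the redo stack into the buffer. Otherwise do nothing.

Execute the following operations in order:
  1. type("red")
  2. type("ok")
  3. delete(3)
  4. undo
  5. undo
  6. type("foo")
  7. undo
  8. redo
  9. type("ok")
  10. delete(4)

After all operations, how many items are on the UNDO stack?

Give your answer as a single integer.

After op 1 (type): buf='red' undo_depth=1 redo_depth=0
After op 2 (type): buf='redok' undo_depth=2 redo_depth=0
After op 3 (delete): buf='re' undo_depth=3 redo_depth=0
After op 4 (undo): buf='redok' undo_depth=2 redo_depth=1
After op 5 (undo): buf='red' undo_depth=1 redo_depth=2
After op 6 (type): buf='redfoo' undo_depth=2 redo_depth=0
After op 7 (undo): buf='red' undo_depth=1 redo_depth=1
After op 8 (redo): buf='redfoo' undo_depth=2 redo_depth=0
After op 9 (type): buf='redfoook' undo_depth=3 redo_depth=0
After op 10 (delete): buf='redf' undo_depth=4 redo_depth=0

Answer: 4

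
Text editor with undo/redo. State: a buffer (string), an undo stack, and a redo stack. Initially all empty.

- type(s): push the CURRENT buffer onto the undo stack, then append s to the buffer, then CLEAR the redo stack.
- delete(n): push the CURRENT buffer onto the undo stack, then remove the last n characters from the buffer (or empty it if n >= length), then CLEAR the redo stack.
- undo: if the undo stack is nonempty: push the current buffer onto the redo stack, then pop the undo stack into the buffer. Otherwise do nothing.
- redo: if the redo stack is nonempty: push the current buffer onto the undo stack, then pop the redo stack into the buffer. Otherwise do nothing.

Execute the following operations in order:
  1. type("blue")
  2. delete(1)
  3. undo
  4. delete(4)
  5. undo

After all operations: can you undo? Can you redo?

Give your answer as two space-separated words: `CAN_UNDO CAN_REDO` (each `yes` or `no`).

After op 1 (type): buf='blue' undo_depth=1 redo_depth=0
After op 2 (delete): buf='blu' undo_depth=2 redo_depth=0
After op 3 (undo): buf='blue' undo_depth=1 redo_depth=1
After op 4 (delete): buf='(empty)' undo_depth=2 redo_depth=0
After op 5 (undo): buf='blue' undo_depth=1 redo_depth=1

Answer: yes yes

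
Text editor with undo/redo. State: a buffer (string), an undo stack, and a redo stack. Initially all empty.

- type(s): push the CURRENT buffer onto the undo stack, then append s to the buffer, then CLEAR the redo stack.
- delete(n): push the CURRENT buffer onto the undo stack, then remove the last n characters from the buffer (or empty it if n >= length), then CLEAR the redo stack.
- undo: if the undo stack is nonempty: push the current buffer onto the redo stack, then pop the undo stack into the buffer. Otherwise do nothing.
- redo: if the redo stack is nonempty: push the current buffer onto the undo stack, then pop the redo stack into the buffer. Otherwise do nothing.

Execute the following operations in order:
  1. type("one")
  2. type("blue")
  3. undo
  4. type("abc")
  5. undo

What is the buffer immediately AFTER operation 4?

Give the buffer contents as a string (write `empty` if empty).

After op 1 (type): buf='one' undo_depth=1 redo_depth=0
After op 2 (type): buf='oneblue' undo_depth=2 redo_depth=0
After op 3 (undo): buf='one' undo_depth=1 redo_depth=1
After op 4 (type): buf='oneabc' undo_depth=2 redo_depth=0

Answer: oneabc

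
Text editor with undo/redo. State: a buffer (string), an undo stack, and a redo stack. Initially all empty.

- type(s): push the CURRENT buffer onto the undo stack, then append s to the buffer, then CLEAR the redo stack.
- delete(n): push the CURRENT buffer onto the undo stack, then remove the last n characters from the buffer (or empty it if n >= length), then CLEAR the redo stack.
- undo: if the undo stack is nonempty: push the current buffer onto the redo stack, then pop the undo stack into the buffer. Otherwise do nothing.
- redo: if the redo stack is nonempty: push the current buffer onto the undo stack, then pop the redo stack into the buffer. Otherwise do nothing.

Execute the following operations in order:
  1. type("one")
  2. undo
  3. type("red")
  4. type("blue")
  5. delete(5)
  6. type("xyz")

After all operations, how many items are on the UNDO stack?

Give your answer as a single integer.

After op 1 (type): buf='one' undo_depth=1 redo_depth=0
After op 2 (undo): buf='(empty)' undo_depth=0 redo_depth=1
After op 3 (type): buf='red' undo_depth=1 redo_depth=0
After op 4 (type): buf='redblue' undo_depth=2 redo_depth=0
After op 5 (delete): buf='re' undo_depth=3 redo_depth=0
After op 6 (type): buf='rexyz' undo_depth=4 redo_depth=0

Answer: 4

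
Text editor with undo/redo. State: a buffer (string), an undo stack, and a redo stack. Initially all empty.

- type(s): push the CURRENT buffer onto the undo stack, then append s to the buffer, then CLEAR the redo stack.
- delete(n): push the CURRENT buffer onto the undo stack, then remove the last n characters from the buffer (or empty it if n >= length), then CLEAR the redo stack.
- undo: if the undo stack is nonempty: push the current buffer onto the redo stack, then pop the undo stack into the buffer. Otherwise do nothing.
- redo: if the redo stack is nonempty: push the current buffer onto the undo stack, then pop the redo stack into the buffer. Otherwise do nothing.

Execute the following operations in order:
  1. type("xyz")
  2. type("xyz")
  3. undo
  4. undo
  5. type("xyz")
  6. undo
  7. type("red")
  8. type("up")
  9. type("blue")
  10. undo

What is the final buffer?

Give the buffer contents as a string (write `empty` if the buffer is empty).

After op 1 (type): buf='xyz' undo_depth=1 redo_depth=0
After op 2 (type): buf='xyzxyz' undo_depth=2 redo_depth=0
After op 3 (undo): buf='xyz' undo_depth=1 redo_depth=1
After op 4 (undo): buf='(empty)' undo_depth=0 redo_depth=2
After op 5 (type): buf='xyz' undo_depth=1 redo_depth=0
After op 6 (undo): buf='(empty)' undo_depth=0 redo_depth=1
After op 7 (type): buf='red' undo_depth=1 redo_depth=0
After op 8 (type): buf='redup' undo_depth=2 redo_depth=0
After op 9 (type): buf='redupblue' undo_depth=3 redo_depth=0
After op 10 (undo): buf='redup' undo_depth=2 redo_depth=1

Answer: redup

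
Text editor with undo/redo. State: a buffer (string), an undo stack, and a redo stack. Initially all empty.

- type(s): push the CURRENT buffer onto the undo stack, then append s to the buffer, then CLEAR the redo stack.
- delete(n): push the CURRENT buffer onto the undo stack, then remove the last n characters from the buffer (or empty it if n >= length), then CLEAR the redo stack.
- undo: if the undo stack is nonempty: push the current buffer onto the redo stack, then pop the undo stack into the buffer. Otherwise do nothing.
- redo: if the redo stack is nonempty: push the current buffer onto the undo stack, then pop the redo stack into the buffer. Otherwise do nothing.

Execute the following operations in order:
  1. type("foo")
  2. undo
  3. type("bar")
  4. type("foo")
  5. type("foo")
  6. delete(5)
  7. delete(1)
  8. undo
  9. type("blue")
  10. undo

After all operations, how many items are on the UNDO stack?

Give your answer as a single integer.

After op 1 (type): buf='foo' undo_depth=1 redo_depth=0
After op 2 (undo): buf='(empty)' undo_depth=0 redo_depth=1
After op 3 (type): buf='bar' undo_depth=1 redo_depth=0
After op 4 (type): buf='barfoo' undo_depth=2 redo_depth=0
After op 5 (type): buf='barfoofoo' undo_depth=3 redo_depth=0
After op 6 (delete): buf='barf' undo_depth=4 redo_depth=0
After op 7 (delete): buf='bar' undo_depth=5 redo_depth=0
After op 8 (undo): buf='barf' undo_depth=4 redo_depth=1
After op 9 (type): buf='barfblue' undo_depth=5 redo_depth=0
After op 10 (undo): buf='barf' undo_depth=4 redo_depth=1

Answer: 4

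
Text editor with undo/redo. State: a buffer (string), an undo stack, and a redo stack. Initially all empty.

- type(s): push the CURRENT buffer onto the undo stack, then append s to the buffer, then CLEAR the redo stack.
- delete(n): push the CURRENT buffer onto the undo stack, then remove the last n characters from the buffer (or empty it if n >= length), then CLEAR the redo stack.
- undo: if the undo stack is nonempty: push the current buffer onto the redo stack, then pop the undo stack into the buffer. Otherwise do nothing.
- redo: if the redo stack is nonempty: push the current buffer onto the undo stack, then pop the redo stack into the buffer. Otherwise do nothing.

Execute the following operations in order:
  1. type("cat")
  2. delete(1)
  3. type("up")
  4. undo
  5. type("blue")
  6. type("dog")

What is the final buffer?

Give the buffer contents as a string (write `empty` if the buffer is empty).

After op 1 (type): buf='cat' undo_depth=1 redo_depth=0
After op 2 (delete): buf='ca' undo_depth=2 redo_depth=0
After op 3 (type): buf='caup' undo_depth=3 redo_depth=0
After op 4 (undo): buf='ca' undo_depth=2 redo_depth=1
After op 5 (type): buf='cablue' undo_depth=3 redo_depth=0
After op 6 (type): buf='cabluedog' undo_depth=4 redo_depth=0

Answer: cabluedog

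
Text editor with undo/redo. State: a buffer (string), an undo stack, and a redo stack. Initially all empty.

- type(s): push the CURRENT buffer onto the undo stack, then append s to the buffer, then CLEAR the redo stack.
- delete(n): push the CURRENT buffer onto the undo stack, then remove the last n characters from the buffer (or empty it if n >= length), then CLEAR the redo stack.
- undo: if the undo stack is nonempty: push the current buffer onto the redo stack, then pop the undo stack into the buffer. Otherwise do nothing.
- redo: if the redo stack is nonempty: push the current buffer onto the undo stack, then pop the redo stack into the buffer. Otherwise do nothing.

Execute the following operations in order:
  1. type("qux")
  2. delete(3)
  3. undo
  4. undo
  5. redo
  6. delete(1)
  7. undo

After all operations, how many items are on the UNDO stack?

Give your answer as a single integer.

After op 1 (type): buf='qux' undo_depth=1 redo_depth=0
After op 2 (delete): buf='(empty)' undo_depth=2 redo_depth=0
After op 3 (undo): buf='qux' undo_depth=1 redo_depth=1
After op 4 (undo): buf='(empty)' undo_depth=0 redo_depth=2
After op 5 (redo): buf='qux' undo_depth=1 redo_depth=1
After op 6 (delete): buf='qu' undo_depth=2 redo_depth=0
After op 7 (undo): buf='qux' undo_depth=1 redo_depth=1

Answer: 1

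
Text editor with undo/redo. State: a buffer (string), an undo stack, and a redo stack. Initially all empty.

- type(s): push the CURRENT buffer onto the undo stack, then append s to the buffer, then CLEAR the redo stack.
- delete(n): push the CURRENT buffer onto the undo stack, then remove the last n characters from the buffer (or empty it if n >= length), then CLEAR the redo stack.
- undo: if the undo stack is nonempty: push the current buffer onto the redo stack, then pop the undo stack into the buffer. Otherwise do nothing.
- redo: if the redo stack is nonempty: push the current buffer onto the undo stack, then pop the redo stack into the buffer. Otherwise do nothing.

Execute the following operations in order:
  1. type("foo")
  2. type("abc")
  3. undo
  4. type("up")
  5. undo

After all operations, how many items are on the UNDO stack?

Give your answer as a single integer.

After op 1 (type): buf='foo' undo_depth=1 redo_depth=0
After op 2 (type): buf='fooabc' undo_depth=2 redo_depth=0
After op 3 (undo): buf='foo' undo_depth=1 redo_depth=1
After op 4 (type): buf='fooup' undo_depth=2 redo_depth=0
After op 5 (undo): buf='foo' undo_depth=1 redo_depth=1

Answer: 1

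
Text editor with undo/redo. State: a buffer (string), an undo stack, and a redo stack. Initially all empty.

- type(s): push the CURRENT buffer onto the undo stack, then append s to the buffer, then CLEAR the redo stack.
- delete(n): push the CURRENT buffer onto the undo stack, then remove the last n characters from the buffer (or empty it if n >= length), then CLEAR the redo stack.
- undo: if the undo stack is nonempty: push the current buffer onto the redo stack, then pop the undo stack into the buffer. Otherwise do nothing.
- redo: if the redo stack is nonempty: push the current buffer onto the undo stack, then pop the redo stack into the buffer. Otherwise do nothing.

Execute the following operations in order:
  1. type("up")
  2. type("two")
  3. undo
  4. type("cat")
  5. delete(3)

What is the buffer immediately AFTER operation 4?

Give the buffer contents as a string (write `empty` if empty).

After op 1 (type): buf='up' undo_depth=1 redo_depth=0
After op 2 (type): buf='uptwo' undo_depth=2 redo_depth=0
After op 3 (undo): buf='up' undo_depth=1 redo_depth=1
After op 4 (type): buf='upcat' undo_depth=2 redo_depth=0

Answer: upcat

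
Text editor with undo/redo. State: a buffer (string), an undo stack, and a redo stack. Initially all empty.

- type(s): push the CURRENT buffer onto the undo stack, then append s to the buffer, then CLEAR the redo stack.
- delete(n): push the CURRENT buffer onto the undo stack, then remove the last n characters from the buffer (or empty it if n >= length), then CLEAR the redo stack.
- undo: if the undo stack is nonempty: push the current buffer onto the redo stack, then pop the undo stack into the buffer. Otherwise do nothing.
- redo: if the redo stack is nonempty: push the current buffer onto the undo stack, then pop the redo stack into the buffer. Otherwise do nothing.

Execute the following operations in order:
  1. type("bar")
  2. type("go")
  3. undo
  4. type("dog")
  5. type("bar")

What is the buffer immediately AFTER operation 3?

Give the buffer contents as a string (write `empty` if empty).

Answer: bar

Derivation:
After op 1 (type): buf='bar' undo_depth=1 redo_depth=0
After op 2 (type): buf='bargo' undo_depth=2 redo_depth=0
After op 3 (undo): buf='bar' undo_depth=1 redo_depth=1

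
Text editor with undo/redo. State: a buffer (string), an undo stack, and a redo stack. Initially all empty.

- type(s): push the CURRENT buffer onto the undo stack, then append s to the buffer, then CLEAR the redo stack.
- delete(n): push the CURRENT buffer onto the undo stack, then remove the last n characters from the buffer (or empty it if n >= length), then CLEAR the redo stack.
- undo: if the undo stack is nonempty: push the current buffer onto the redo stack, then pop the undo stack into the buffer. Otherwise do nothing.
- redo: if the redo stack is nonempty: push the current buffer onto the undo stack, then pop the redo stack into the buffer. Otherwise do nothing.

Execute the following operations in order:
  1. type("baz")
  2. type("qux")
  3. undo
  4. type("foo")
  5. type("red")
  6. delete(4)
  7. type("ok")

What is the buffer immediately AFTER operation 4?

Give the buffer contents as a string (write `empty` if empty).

Answer: bazfoo

Derivation:
After op 1 (type): buf='baz' undo_depth=1 redo_depth=0
After op 2 (type): buf='bazqux' undo_depth=2 redo_depth=0
After op 3 (undo): buf='baz' undo_depth=1 redo_depth=1
After op 4 (type): buf='bazfoo' undo_depth=2 redo_depth=0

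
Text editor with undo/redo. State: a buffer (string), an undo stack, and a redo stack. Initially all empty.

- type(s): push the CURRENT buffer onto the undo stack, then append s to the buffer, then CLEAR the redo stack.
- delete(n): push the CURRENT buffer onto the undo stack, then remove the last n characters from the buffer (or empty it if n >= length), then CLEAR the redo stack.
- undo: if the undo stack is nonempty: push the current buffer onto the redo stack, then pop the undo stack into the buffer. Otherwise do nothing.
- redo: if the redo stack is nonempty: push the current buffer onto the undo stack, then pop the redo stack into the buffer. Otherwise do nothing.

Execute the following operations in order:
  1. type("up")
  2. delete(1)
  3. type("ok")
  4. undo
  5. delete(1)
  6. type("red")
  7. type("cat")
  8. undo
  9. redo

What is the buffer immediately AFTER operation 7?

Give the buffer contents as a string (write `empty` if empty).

Answer: redcat

Derivation:
After op 1 (type): buf='up' undo_depth=1 redo_depth=0
After op 2 (delete): buf='u' undo_depth=2 redo_depth=0
After op 3 (type): buf='uok' undo_depth=3 redo_depth=0
After op 4 (undo): buf='u' undo_depth=2 redo_depth=1
After op 5 (delete): buf='(empty)' undo_depth=3 redo_depth=0
After op 6 (type): buf='red' undo_depth=4 redo_depth=0
After op 7 (type): buf='redcat' undo_depth=5 redo_depth=0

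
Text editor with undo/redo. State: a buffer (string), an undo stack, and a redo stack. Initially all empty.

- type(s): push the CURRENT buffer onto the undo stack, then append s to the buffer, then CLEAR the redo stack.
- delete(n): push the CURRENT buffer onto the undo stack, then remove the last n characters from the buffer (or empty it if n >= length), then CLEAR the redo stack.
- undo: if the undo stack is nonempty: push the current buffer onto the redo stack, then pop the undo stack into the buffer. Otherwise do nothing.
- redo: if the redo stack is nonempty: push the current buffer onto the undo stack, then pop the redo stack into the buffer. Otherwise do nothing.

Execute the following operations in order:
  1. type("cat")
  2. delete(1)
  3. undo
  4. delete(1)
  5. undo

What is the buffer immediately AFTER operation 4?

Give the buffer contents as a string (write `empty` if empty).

After op 1 (type): buf='cat' undo_depth=1 redo_depth=0
After op 2 (delete): buf='ca' undo_depth=2 redo_depth=0
After op 3 (undo): buf='cat' undo_depth=1 redo_depth=1
After op 4 (delete): buf='ca' undo_depth=2 redo_depth=0

Answer: ca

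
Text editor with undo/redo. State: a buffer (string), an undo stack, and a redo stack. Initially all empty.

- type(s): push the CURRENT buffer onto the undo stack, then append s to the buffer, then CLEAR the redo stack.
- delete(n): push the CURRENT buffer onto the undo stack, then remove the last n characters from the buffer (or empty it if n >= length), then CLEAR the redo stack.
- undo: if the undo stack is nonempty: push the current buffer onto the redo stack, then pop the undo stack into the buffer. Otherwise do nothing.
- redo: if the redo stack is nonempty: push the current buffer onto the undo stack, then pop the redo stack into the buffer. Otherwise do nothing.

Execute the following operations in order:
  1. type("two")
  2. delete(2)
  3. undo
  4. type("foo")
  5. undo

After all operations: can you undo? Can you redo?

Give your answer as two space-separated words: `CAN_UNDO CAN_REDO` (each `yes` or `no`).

After op 1 (type): buf='two' undo_depth=1 redo_depth=0
After op 2 (delete): buf='t' undo_depth=2 redo_depth=0
After op 3 (undo): buf='two' undo_depth=1 redo_depth=1
After op 4 (type): buf='twofoo' undo_depth=2 redo_depth=0
After op 5 (undo): buf='two' undo_depth=1 redo_depth=1

Answer: yes yes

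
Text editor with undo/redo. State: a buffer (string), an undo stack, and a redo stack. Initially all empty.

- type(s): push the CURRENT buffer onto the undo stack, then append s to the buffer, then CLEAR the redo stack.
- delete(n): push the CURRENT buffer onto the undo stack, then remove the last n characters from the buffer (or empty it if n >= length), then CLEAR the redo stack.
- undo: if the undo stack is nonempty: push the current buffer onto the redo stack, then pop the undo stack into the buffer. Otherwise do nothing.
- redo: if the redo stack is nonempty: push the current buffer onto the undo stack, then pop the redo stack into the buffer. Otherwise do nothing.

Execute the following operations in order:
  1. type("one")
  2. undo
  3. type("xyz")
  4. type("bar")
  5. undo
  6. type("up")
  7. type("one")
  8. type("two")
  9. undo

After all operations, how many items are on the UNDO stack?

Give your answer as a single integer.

After op 1 (type): buf='one' undo_depth=1 redo_depth=0
After op 2 (undo): buf='(empty)' undo_depth=0 redo_depth=1
After op 3 (type): buf='xyz' undo_depth=1 redo_depth=0
After op 4 (type): buf='xyzbar' undo_depth=2 redo_depth=0
After op 5 (undo): buf='xyz' undo_depth=1 redo_depth=1
After op 6 (type): buf='xyzup' undo_depth=2 redo_depth=0
After op 7 (type): buf='xyzupone' undo_depth=3 redo_depth=0
After op 8 (type): buf='xyzuponetwo' undo_depth=4 redo_depth=0
After op 9 (undo): buf='xyzupone' undo_depth=3 redo_depth=1

Answer: 3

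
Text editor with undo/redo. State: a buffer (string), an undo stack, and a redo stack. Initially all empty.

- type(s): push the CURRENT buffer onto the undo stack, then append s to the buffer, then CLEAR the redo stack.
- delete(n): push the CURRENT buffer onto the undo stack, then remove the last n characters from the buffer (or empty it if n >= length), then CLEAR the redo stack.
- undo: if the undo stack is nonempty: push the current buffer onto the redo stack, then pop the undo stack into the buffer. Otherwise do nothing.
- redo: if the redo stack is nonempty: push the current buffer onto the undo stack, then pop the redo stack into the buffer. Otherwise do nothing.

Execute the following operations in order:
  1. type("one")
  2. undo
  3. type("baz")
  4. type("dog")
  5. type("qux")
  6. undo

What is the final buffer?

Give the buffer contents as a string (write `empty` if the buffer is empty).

After op 1 (type): buf='one' undo_depth=1 redo_depth=0
After op 2 (undo): buf='(empty)' undo_depth=0 redo_depth=1
After op 3 (type): buf='baz' undo_depth=1 redo_depth=0
After op 4 (type): buf='bazdog' undo_depth=2 redo_depth=0
After op 5 (type): buf='bazdogqux' undo_depth=3 redo_depth=0
After op 6 (undo): buf='bazdog' undo_depth=2 redo_depth=1

Answer: bazdog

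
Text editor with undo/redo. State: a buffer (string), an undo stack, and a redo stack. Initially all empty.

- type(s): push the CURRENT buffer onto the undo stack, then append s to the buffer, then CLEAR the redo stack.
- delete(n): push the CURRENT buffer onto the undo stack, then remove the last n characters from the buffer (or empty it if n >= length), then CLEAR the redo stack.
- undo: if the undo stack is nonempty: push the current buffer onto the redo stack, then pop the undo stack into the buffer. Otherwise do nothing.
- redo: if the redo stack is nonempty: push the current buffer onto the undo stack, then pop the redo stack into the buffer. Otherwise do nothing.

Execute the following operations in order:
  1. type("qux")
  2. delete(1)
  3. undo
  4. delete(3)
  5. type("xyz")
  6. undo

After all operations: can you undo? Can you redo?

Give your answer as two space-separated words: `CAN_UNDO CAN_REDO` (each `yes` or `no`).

After op 1 (type): buf='qux' undo_depth=1 redo_depth=0
After op 2 (delete): buf='qu' undo_depth=2 redo_depth=0
After op 3 (undo): buf='qux' undo_depth=1 redo_depth=1
After op 4 (delete): buf='(empty)' undo_depth=2 redo_depth=0
After op 5 (type): buf='xyz' undo_depth=3 redo_depth=0
After op 6 (undo): buf='(empty)' undo_depth=2 redo_depth=1

Answer: yes yes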